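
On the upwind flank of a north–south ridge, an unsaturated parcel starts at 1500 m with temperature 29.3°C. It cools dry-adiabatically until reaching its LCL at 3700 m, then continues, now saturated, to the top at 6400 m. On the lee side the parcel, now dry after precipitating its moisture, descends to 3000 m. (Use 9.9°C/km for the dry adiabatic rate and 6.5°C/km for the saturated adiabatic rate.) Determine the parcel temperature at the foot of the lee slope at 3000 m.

23.63°C

Dry to 3700 m: -9.9 × 2.2 km = -21.78°C, so T = 7.52°C.
Saturated to 6400 m: -6.5 × 2.7 km = -17.55°C, so T = -10.03°C.
Dry descent to 3000 m: +9.9 × 3.4 km = +33.66°C, so T = 23.63°C.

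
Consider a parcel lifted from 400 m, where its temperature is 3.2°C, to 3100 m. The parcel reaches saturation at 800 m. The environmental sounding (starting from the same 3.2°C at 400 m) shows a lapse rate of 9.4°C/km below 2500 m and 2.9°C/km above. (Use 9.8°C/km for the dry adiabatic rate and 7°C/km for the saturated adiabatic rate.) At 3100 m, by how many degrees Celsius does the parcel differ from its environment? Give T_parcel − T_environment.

Parcel:
  400–800 m, dry: Δz = 0.4 km ⇒ ΔT = -3.92°C; T = -0.72°C
  800–3100 m, saturated: Δz = 2.3 km ⇒ ΔT = -16.1°C; T = -16.82°C
Environment:
  400–2500 m, environment, lower layer: Δz = 2.1 km ⇒ ΔT = -19.74°C; T = -16.54°C
  2500–3100 m, environment, upper layer: Δz = 0.6 km ⇒ ΔT = -1.74°C; T = -18.28°C
T_parcel − T_env = -16.82 − (-18.28) = +1.46°C

+1.46°C (parcel warmer than environment)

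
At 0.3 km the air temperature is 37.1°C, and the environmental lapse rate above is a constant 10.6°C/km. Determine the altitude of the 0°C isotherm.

3.8 km

Height above start = (37.1 − 0) / 10.6 = 3.5 km
Altitude = 300 m + 3500 m = 3800 m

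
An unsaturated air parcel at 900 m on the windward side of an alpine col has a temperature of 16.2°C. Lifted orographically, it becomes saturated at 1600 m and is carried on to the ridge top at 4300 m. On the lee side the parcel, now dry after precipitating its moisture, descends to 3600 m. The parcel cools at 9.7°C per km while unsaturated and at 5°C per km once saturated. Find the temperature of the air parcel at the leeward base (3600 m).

2.7°C

900–1600 m, dry: Δz = 0.7 km ⇒ ΔT = -6.79°C; T = 9.41°C
1600–4300 m, saturated: Δz = 2.7 km ⇒ ΔT = -13.5°C; T = -4.09°C
4300–3600 m, dry descent: Δz = 0.7 km ⇒ ΔT = +6.79°C; T = 2.7°C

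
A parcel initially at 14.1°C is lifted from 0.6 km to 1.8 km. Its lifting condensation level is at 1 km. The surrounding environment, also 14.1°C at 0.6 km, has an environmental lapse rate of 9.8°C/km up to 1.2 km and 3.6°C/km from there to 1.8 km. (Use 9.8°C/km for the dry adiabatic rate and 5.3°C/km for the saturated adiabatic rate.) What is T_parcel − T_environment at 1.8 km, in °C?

Parcel:
  600 → 1000 m (dry, 9.8°C/km): ΔT = -9.8 × 0.4 = -3.92°C → T = 10.18°C
  1000 → 1800 m (saturated, 5.3°C/km): ΔT = -5.3 × 0.8 = -4.24°C → T = 5.94°C
Environment:
  600 → 1200 m (environment, lower layer, 9.8°C/km): ΔT = -9.8 × 0.6 = -5.88°C → T = 8.22°C
  1200 → 1800 m (environment, upper layer, 3.6°C/km): ΔT = -3.6 × 0.6 = -2.16°C → T = 6.06°C
T_parcel − T_env = 5.94 − 6.06 = -0.12°C

-0.12°C (parcel cooler than environment)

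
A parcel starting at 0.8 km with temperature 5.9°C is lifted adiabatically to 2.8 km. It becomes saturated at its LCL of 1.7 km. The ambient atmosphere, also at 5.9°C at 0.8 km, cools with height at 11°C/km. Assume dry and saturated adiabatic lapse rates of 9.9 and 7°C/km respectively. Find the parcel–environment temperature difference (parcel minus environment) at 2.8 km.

Parcel:
  Dry to 1700 m: -9.9 × 0.9 km = -8.91°C, so T = -3.01°C.
  Saturated to 2800 m: -7 × 1.1 km = -7.7°C, so T = -10.71°C.
Environment:
  Environment to 2800 m: -11 × 2 km = -22°C, so T = -16.1°C.
T_parcel − T_env = -10.71 − (-16.1) = +5.39°C

+5.39°C (parcel warmer than environment)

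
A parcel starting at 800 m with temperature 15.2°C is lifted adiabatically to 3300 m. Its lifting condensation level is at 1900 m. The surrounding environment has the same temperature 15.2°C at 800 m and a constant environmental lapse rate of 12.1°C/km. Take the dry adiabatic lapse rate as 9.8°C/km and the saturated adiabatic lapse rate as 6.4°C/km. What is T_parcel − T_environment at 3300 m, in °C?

+10.51°C (parcel warmer than environment)

Parcel:
  800 → 1900 m (dry, 9.8°C/km): ΔT = -9.8 × 1.1 = -10.78°C → T = 4.42°C
  1900 → 3300 m (saturated, 6.4°C/km): ΔT = -6.4 × 1.4 = -8.96°C → T = -4.54°C
Environment:
  800 → 3300 m (environment, 12.1°C/km): ΔT = -12.1 × 2.5 = -30.25°C → T = -15.05°C
T_parcel − T_env = -4.54 − (-15.05) = +10.51°C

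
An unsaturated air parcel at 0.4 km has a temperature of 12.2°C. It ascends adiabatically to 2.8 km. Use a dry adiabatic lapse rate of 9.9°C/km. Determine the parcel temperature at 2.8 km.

-11.56°C

From 400 m to 2800 m (dry adiabatic): cools by 9.9 × 2.4 = 23.76°C, giving -11.56°C.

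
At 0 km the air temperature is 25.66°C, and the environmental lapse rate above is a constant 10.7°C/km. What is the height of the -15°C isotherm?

Height above start = (25.66 − (-15)) / 10.7 = 3.8 km
Altitude = 0 m + 3800 m = 3800 m

3.8 km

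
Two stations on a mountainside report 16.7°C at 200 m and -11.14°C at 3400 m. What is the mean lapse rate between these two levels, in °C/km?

8.7°C/km

Γ = −ΔT/Δz = (16.7 − (-11.14)) / (3400 − 200) m
  = 27.84°C / 3.2 km = 8.7°C/km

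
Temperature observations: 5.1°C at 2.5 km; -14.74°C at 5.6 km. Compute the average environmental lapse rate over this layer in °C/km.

6.4°C/km

Γ = −ΔT/Δz = (5.1 − (-14.74)) / (5600 − 2500) m
  = 19.84°C / 3.1 km = 6.4°C/km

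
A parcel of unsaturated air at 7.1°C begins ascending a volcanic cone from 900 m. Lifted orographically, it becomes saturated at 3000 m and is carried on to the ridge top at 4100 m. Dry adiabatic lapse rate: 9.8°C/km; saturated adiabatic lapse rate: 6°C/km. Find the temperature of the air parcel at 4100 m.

-20.08°C

900 → 3000 m (dry, 9.8°C/km): ΔT = -9.8 × 2.1 = -20.58°C → T = -13.48°C
3000 → 4100 m (saturated, 6°C/km): ΔT = -6 × 1.1 = -6.6°C → T = -20.08°C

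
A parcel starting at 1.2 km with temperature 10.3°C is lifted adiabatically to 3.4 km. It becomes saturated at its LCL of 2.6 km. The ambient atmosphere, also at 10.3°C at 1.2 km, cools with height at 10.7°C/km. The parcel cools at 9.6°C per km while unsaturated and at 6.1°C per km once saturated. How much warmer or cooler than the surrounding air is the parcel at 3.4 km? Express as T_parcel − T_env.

Parcel:
  From 1200 m to 2600 m (dry): cools by 9.6 × 1.4 = 13.44°C, giving -3.14°C.
  From 2600 m to 3400 m (saturated): cools by 6.1 × 0.8 = 4.88°C, giving -8.02°C.
Environment:
  From 1200 m to 3400 m (environment): cools by 10.7 × 2.2 = 23.54°C, giving -13.24°C.
T_parcel − T_env = -8.02 − (-13.24) = +5.22°C

+5.22°C (parcel warmer than environment)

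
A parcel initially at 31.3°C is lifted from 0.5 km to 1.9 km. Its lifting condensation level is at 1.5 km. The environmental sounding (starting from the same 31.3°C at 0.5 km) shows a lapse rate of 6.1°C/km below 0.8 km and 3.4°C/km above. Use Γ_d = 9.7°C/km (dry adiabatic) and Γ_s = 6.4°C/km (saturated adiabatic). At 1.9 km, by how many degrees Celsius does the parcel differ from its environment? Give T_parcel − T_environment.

-6.69°C (parcel cooler than environment)

Parcel:
  Dry to 1500 m: -9.7 × 1 km = -9.7°C, so T = 21.6°C.
  Saturated to 1900 m: -6.4 × 0.4 km = -2.56°C, so T = 19.04°C.
Environment:
  Environment, lower layer to 800 m: -6.1 × 0.3 km = -1.83°C, so T = 29.47°C.
  Environment, upper layer to 1900 m: -3.4 × 1.1 km = -3.74°C, so T = 25.73°C.
T_parcel − T_env = 19.04 − 25.73 = -6.69°C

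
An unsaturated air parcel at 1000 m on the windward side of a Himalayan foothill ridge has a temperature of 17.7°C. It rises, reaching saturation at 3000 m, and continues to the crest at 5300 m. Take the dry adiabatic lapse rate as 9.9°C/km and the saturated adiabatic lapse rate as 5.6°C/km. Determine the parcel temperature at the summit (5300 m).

1000 → 3000 m (dry, 9.9°C/km): ΔT = -9.9 × 2 = -19.8°C → T = -2.1°C
3000 → 5300 m (saturated, 5.6°C/km): ΔT = -5.6 × 2.3 = -12.88°C → T = -14.98°C

-14.98°C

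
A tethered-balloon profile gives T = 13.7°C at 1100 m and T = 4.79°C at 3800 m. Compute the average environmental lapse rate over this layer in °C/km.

3.3°C/km

Γ = −ΔT/Δz = (13.7 − 4.79) / (3800 − 1100) m
  = 8.91°C / 2.7 km = 3.3°C/km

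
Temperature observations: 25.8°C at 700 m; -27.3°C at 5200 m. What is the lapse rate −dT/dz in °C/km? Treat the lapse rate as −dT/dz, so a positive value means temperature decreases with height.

11.8°C/km

Γ = −ΔT/Δz = (25.8 − (-27.3)) / (5200 − 700) m
  = 53.1°C / 4.5 km = 11.8°C/km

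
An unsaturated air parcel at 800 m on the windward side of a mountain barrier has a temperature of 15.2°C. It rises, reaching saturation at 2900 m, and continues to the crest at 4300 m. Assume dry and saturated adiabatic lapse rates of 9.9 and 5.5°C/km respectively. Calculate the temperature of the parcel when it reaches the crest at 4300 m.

-13.29°C

Dry to 2900 m: -9.9 × 2.1 km = -20.79°C, so T = -5.59°C.
Saturated to 4300 m: -5.5 × 1.4 km = -7.7°C, so T = -13.29°C.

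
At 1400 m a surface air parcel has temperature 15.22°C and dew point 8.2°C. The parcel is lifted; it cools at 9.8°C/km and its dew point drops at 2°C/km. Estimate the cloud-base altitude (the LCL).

2300 m

T and T_d converge at 9.8 − 2 = 7.8°C per km
Height above start = (15.22 − 8.2) / 7.8 = 0.9 km
LCL altitude = 1400 m + 900 m = 2300 m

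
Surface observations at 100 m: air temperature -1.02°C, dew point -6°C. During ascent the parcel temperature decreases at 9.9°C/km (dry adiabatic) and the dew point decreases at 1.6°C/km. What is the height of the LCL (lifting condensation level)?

T and T_d converge at 9.9 − 1.6 = 8.3°C per km
Height above start = (-1.02 − (-6)) / 8.3 = 0.6 km
LCL altitude = 100 m + 600 m = 700 m

700 m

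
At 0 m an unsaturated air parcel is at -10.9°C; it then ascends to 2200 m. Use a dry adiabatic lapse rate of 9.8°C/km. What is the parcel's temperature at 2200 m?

-32.46°C

0 → 2200 m (dry adiabatic, 9.8°C/km): ΔT = -9.8 × 2.2 = -21.56°C → T = -32.46°C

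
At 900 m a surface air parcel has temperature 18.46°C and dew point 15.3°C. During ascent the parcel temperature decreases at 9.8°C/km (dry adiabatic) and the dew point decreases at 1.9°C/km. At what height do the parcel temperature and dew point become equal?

T and T_d converge at 9.8 − 1.9 = 7.9°C per km
Height above start = (18.46 − 15.3) / 7.9 = 0.4 km
LCL altitude = 900 m + 400 m = 1300 m

1300 m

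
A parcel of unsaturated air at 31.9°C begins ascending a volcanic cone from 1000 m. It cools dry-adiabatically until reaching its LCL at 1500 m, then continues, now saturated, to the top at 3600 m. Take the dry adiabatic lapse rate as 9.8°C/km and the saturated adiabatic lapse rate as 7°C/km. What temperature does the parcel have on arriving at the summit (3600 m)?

From 1000 m to 1500 m (dry): cools by 9.8 × 0.5 = 4.9°C, giving 27°C.
From 1500 m to 3600 m (saturated): cools by 7 × 2.1 = 14.7°C, giving 12.3°C.

12.3°C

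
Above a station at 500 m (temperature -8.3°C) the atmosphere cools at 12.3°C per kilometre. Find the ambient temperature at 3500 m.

-45.2°C

500–3500 m, environmental: Δz = 3 km ⇒ ΔT = -36.9°C; T = -45.2°C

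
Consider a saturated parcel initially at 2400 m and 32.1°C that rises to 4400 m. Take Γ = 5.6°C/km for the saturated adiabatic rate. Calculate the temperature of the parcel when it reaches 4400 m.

20.9°C

Saturated adiabatic to 4400 m: -5.6 × 2 km = -11.2°C, so T = 20.9°C.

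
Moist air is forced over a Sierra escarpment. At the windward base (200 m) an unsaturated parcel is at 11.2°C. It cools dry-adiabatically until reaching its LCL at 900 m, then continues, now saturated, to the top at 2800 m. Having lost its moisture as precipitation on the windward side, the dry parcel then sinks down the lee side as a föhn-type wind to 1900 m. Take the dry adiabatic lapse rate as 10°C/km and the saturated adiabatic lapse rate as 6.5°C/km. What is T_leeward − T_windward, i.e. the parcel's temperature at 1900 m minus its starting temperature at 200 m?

-10.35°C

200 → 900 m (dry, 10°C/km): ΔT = -10 × 0.7 = -7°C → T = 4.2°C
900 → 2800 m (saturated, 6.5°C/km): ΔT = -6.5 × 1.9 = -12.35°C → T = -8.15°C
2800 → 1900 m (dry descent, 10°C/km): ΔT = +10 × 0.9 = +9°C → T = 0.85°C
Net change vs windward start: 0.85 − 11.2 = -10.35°C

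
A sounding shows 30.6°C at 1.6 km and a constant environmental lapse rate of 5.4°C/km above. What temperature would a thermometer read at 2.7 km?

1600–2700 m, environmental: Δz = 1.1 km ⇒ ΔT = -5.94°C; T = 24.66°C

24.66°C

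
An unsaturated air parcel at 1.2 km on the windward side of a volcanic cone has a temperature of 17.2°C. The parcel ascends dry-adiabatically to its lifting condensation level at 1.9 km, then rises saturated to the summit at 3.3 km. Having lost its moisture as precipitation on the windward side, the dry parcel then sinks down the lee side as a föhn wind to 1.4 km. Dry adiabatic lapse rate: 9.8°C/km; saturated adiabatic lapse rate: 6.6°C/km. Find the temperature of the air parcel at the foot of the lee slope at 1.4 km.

Dry to 1900 m: -9.8 × 0.7 km = -6.86°C, so T = 10.34°C.
Saturated to 3300 m: -6.6 × 1.4 km = -9.24°C, so T = 1.1°C.
Dry descent to 1400 m: +9.8 × 1.9 km = +18.62°C, so T = 19.72°C.

19.72°C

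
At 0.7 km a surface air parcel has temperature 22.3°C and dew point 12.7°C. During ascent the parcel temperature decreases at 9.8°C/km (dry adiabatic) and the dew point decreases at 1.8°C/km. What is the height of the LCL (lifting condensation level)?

1.9 km

T and T_d converge at 9.8 − 1.8 = 8°C per km
Height above start = (22.3 − 12.7) / 8 = 1.2 km
LCL altitude = 700 m + 1200 m = 1900 m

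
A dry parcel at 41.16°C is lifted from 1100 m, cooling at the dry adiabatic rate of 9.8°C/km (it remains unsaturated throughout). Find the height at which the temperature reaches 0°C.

5300 m

Height above start = (41.16 − 0) / 9.8 = 4.2 km
Altitude = 1100 m + 4200 m = 5300 m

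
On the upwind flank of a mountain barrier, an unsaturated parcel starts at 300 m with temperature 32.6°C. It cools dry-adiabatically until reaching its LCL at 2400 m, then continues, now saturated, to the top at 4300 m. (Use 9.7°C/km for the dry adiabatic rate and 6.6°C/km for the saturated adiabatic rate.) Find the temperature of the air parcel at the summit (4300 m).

-0.31°C

300–2400 m, dry: Δz = 2.1 km ⇒ ΔT = -20.37°C; T = 12.23°C
2400–4300 m, saturated: Δz = 1.9 km ⇒ ΔT = -12.54°C; T = -0.31°C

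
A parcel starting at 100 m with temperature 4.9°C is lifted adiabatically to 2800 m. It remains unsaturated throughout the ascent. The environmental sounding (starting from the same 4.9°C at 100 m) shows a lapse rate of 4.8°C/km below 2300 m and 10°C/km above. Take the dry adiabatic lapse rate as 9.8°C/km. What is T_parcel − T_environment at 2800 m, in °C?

Parcel:
  100 → 2800 m (dry, 9.8°C/km): ΔT = -9.8 × 2.7 = -26.46°C → T = -21.56°C
Environment:
  100 → 2300 m (environment, lower layer, 4.8°C/km): ΔT = -4.8 × 2.2 = -10.56°C → T = -5.66°C
  2300 → 2800 m (environment, upper layer, 10°C/km): ΔT = -10 × 0.5 = -5°C → T = -10.66°C
T_parcel − T_env = -21.56 − (-10.66) = -10.9°C

-10.9°C (parcel cooler than environment)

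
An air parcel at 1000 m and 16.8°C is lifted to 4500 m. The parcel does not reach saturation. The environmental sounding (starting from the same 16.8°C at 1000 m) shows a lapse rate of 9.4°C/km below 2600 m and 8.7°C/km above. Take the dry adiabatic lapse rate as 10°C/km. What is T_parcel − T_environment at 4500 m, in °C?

-3.43°C (parcel cooler than environment)

Parcel:
  1000 → 4500 m (dry, 10°C/km): ΔT = -10 × 3.5 = -35°C → T = -18.2°C
Environment:
  1000 → 2600 m (environment, lower layer, 9.4°C/km): ΔT = -9.4 × 1.6 = -15.04°C → T = 1.76°C
  2600 → 4500 m (environment, upper layer, 8.7°C/km): ΔT = -8.7 × 1.9 = -16.53°C → T = -14.77°C
T_parcel − T_env = -18.2 − (-14.77) = -3.43°C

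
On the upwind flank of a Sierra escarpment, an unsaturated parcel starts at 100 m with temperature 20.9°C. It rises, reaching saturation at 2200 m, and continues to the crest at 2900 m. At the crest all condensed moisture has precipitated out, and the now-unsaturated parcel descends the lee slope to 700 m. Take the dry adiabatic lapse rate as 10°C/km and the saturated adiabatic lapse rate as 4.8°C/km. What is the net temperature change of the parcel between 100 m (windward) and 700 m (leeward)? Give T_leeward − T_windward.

100–2200 m, dry: Δz = 2.1 km ⇒ ΔT = -21°C; T = -0.1°C
2200–2900 m, saturated: Δz = 0.7 km ⇒ ΔT = -3.36°C; T = -3.46°C
2900–700 m, dry descent: Δz = 2.2 km ⇒ ΔT = +22°C; T = 18.54°C
Net change vs windward start: 18.54 − 20.9 = -2.36°C

-2.36°C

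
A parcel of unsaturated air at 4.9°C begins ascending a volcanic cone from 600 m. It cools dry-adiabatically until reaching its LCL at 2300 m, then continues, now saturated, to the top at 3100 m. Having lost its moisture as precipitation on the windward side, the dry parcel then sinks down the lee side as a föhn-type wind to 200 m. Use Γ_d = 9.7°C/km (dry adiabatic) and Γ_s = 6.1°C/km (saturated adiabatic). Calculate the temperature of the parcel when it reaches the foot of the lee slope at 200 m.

11.66°C

From 600 m to 2300 m (dry): cools by 9.7 × 1.7 = 16.49°C, giving -11.59°C.
From 2300 m to 3100 m (saturated): cools by 6.1 × 0.8 = 4.88°C, giving -16.47°C.
From 3100 m to 200 m (dry descent): warms by 9.7 × 2.9 = 28.13°C, giving 11.66°C.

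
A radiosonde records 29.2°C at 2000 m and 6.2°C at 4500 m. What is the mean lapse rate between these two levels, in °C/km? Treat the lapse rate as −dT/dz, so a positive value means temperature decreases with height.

Γ = −ΔT/Δz = (29.2 − 6.2) / (4500 − 2000) m
  = 23°C / 2.5 km = 9.2°C/km

9.2°C/km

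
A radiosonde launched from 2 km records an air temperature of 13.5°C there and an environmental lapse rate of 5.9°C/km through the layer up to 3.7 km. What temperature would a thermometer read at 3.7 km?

Environmental to 3700 m: -5.9 × 1.7 km = -10.03°C, so T = 3.47°C.

3.47°C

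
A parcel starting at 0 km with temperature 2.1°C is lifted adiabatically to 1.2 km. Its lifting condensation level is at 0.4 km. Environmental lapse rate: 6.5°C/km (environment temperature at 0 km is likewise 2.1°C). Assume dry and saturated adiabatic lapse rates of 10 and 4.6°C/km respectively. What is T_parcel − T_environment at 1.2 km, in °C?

Parcel:
  0 → 400 m (dry, 10°C/km): ΔT = -10 × 0.4 = -4°C → T = -1.9°C
  400 → 1200 m (saturated, 4.6°C/km): ΔT = -4.6 × 0.8 = -3.68°C → T = -5.58°C
Environment:
  0 → 1200 m (environment, 6.5°C/km): ΔT = -6.5 × 1.2 = -7.8°C → T = -5.7°C
T_parcel − T_env = -5.58 − (-5.7) = +0.12°C

+0.12°C (parcel warmer than environment)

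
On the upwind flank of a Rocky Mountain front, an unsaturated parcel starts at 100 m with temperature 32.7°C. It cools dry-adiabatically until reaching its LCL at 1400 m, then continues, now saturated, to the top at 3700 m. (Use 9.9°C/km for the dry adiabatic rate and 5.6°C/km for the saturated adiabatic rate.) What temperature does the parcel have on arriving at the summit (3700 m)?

100 → 1400 m (dry, 9.9°C/km): ΔT = -9.9 × 1.3 = -12.87°C → T = 19.83°C
1400 → 3700 m (saturated, 5.6°C/km): ΔT = -5.6 × 2.3 = -12.88°C → T = 6.95°C

6.95°C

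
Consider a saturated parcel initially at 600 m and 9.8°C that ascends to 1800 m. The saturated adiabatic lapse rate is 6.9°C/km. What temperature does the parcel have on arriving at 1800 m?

1.52°C

From 600 m to 1800 m (saturated adiabatic): cools by 6.9 × 1.2 = 8.28°C, giving 1.52°C.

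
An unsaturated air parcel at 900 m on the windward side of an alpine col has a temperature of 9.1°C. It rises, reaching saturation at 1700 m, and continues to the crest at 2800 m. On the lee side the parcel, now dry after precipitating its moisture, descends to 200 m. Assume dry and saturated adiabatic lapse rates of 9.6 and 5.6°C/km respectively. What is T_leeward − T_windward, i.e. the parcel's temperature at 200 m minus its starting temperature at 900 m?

900 → 1700 m (dry, 9.6°C/km): ΔT = -9.6 × 0.8 = -7.68°C → T = 1.42°C
1700 → 2800 m (saturated, 5.6°C/km): ΔT = -5.6 × 1.1 = -6.16°C → T = -4.74°C
2800 → 200 m (dry descent, 9.6°C/km): ΔT = +9.6 × 2.6 = +24.96°C → T = 20.22°C
Net change vs windward start: 20.22 − 9.1 = +11.12°C

+11.12°C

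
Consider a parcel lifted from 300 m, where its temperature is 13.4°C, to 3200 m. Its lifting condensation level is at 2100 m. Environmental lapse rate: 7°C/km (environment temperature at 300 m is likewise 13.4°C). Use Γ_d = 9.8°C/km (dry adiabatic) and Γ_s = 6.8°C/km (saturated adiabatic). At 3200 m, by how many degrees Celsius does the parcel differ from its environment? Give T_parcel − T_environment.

Parcel:
  300–2100 m, dry: Δz = 1.8 km ⇒ ΔT = -17.64°C; T = -4.24°C
  2100–3200 m, saturated: Δz = 1.1 km ⇒ ΔT = -7.48°C; T = -11.72°C
Environment:
  300–3200 m, environment: Δz = 2.9 km ⇒ ΔT = -20.3°C; T = -6.9°C
T_parcel − T_env = -11.72 − (-6.9) = -4.82°C

-4.82°C (parcel cooler than environment)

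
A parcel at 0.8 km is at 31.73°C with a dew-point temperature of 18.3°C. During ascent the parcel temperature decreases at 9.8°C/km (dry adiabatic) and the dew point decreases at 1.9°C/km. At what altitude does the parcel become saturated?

T and T_d converge at 9.8 − 1.9 = 7.9°C per km
Height above start = (31.73 − 18.3) / 7.9 = 1.7 km
LCL altitude = 800 m + 1700 m = 2500 m

2.5 km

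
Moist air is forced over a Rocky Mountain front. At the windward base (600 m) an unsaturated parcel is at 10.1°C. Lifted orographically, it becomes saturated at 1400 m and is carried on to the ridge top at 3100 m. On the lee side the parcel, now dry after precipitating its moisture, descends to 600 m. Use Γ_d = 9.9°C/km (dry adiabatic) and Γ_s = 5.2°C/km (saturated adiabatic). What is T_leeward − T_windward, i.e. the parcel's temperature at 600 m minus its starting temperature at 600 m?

+7.99°C

600–1400 m, dry: Δz = 0.8 km ⇒ ΔT = -7.92°C; T = 2.18°C
1400–3100 m, saturated: Δz = 1.7 km ⇒ ΔT = -8.84°C; T = -6.66°C
3100–600 m, dry descent: Δz = 2.5 km ⇒ ΔT = +24.75°C; T = 18.09°C
Net change vs windward start: 18.09 − 10.1 = +7.99°C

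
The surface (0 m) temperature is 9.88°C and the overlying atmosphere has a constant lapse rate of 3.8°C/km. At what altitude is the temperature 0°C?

2600 m

Height above start = (9.88 − 0) / 3.8 = 2.6 km
Altitude = 0 m + 2600 m = 2600 m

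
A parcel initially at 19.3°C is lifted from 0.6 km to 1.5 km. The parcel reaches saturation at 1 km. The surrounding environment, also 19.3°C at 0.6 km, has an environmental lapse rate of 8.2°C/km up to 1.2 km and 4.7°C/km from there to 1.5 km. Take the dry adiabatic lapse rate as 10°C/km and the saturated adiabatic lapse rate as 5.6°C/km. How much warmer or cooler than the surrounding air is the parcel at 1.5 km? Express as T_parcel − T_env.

Parcel:
  600 → 1000 m (dry, 10°C/km): ΔT = -10 × 0.4 = -4°C → T = 15.3°C
  1000 → 1500 m (saturated, 5.6°C/km): ΔT = -5.6 × 0.5 = -2.8°C → T = 12.5°C
Environment:
  600 → 1200 m (environment, lower layer, 8.2°C/km): ΔT = -8.2 × 0.6 = -4.92°C → T = 14.38°C
  1200 → 1500 m (environment, upper layer, 4.7°C/km): ΔT = -4.7 × 0.3 = -1.41°C → T = 12.97°C
T_parcel − T_env = 12.5 − 12.97 = -0.47°C

-0.47°C (parcel cooler than environment)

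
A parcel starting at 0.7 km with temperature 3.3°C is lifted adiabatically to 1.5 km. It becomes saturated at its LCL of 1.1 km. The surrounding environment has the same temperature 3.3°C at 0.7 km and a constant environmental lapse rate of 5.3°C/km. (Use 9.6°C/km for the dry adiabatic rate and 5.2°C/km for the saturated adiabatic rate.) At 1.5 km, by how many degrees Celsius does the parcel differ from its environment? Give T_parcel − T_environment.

-1.68°C (parcel cooler than environment)

Parcel:
  700–1100 m, dry: Δz = 0.4 km ⇒ ΔT = -3.84°C; T = -0.54°C
  1100–1500 m, saturated: Δz = 0.4 km ⇒ ΔT = -2.08°C; T = -2.62°C
Environment:
  700–1500 m, environment: Δz = 0.8 km ⇒ ΔT = -4.24°C; T = -0.94°C
T_parcel − T_env = -2.62 − (-0.94) = -1.68°C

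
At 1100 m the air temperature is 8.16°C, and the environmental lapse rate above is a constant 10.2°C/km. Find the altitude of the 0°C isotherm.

1900 m

Height above start = (8.16 − 0) / 10.2 = 0.8 km
Altitude = 1100 m + 800 m = 1900 m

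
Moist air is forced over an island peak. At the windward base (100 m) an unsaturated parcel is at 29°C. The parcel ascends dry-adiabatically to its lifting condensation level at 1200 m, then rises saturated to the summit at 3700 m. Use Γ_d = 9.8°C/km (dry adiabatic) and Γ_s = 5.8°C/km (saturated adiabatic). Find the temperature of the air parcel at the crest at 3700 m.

100–1200 m, dry: Δz = 1.1 km ⇒ ΔT = -10.78°C; T = 18.22°C
1200–3700 m, saturated: Δz = 2.5 km ⇒ ΔT = -14.5°C; T = 3.72°C

3.72°C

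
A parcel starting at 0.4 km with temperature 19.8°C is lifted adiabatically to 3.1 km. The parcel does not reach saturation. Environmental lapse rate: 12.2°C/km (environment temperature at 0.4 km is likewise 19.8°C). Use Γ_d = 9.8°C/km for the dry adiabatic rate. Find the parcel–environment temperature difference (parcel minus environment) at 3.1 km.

+6.48°C (parcel warmer than environment)

Parcel:
  Dry to 3100 m: -9.8 × 2.7 km = -26.46°C, so T = -6.66°C.
Environment:
  Environment to 3100 m: -12.2 × 2.7 km = -32.94°C, so T = -13.14°C.
T_parcel − T_env = -6.66 − (-13.14) = +6.48°C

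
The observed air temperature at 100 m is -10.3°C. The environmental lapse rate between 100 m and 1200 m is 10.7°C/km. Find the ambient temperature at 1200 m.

100–1200 m, environmental: Δz = 1.1 km ⇒ ΔT = -11.77°C; T = -22.07°C

-22.07°C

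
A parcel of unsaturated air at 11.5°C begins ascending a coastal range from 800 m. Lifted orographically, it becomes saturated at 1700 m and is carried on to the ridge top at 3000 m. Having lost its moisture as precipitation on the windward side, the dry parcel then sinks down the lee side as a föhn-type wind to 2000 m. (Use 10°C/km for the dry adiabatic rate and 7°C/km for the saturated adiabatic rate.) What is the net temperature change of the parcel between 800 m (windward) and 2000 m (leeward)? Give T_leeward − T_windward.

-8.1°C

From 800 m to 1700 m (dry): cools by 10 × 0.9 = 9°C, giving 2.5°C.
From 1700 m to 3000 m (saturated): cools by 7 × 1.3 = 9.1°C, giving -6.6°C.
From 3000 m to 2000 m (dry descent): warms by 10 × 1 = 10°C, giving 3.4°C.
Net change vs windward start: 3.4 − 11.5 = -8.1°C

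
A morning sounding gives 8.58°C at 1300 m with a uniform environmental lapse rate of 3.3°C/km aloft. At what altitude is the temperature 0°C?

Height above start = (8.58 − 0) / 3.3 = 2.6 km
Altitude = 1300 m + 2600 m = 3900 m

3900 m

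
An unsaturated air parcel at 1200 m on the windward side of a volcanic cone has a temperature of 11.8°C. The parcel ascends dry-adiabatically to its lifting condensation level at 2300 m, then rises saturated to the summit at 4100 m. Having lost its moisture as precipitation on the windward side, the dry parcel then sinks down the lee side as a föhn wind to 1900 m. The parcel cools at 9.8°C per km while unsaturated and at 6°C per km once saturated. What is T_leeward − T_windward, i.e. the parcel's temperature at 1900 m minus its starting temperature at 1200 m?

From 1200 m to 2300 m (dry): cools by 9.8 × 1.1 = 10.78°C, giving 1.02°C.
From 2300 m to 4100 m (saturated): cools by 6 × 1.8 = 10.8°C, giving -9.78°C.
From 4100 m to 1900 m (dry descent): warms by 9.8 × 2.2 = 21.56°C, giving 11.78°C.
Net change vs windward start: 11.78 − 11.8 = -0.02°C

-0.02°C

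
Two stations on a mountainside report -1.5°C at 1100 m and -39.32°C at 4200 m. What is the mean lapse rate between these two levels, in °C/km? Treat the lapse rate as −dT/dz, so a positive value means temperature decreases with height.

12.2°C/km

Γ = −ΔT/Δz = (-1.5 − (-39.32)) / (4200 − 1100) m
  = 37.82°C / 3.1 km = 12.2°C/km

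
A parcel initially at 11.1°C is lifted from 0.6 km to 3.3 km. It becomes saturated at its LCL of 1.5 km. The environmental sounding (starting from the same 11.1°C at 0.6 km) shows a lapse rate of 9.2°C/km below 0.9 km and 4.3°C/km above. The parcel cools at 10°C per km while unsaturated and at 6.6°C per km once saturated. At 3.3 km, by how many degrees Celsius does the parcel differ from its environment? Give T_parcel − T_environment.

Parcel:
  Dry to 1500 m: -10 × 0.9 km = -9°C, so T = 2.1°C.
  Saturated to 3300 m: -6.6 × 1.8 km = -11.88°C, so T = -9.78°C.
Environment:
  Environment, lower layer to 900 m: -9.2 × 0.3 km = -2.76°C, so T = 8.34°C.
  Environment, upper layer to 3300 m: -4.3 × 2.4 km = -10.32°C, so T = -1.98°C.
T_parcel − T_env = -9.78 − (-1.98) = -7.8°C

-7.8°C (parcel cooler than environment)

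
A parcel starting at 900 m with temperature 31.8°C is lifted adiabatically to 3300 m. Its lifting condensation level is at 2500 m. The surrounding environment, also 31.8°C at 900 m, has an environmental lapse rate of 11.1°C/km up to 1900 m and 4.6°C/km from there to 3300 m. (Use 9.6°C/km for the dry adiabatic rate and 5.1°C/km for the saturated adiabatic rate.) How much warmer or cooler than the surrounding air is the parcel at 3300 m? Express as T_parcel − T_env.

Parcel:
  900 → 2500 m (dry, 9.6°C/km): ΔT = -9.6 × 1.6 = -15.36°C → T = 16.44°C
  2500 → 3300 m (saturated, 5.1°C/km): ΔT = -5.1 × 0.8 = -4.08°C → T = 12.36°C
Environment:
  900 → 1900 m (environment, lower layer, 11.1°C/km): ΔT = -11.1 × 1 = -11.1°C → T = 20.7°C
  1900 → 3300 m (environment, upper layer, 4.6°C/km): ΔT = -4.6 × 1.4 = -6.44°C → T = 14.26°C
T_parcel − T_env = 12.36 − 14.26 = -1.9°C

-1.9°C (parcel cooler than environment)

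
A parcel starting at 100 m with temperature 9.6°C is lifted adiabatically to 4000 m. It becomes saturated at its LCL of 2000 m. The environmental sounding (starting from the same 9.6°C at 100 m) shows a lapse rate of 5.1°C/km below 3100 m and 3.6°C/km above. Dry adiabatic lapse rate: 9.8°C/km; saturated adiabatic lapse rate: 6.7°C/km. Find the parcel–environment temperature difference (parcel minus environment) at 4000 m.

Parcel:
  100 → 2000 m (dry, 9.8°C/km): ΔT = -9.8 × 1.9 = -18.62°C → T = -9.02°C
  2000 → 4000 m (saturated, 6.7°C/km): ΔT = -6.7 × 2 = -13.4°C → T = -22.42°C
Environment:
  100 → 3100 m (environment, lower layer, 5.1°C/km): ΔT = -5.1 × 3 = -15.3°C → T = -5.7°C
  3100 → 4000 m (environment, upper layer, 3.6°C/km): ΔT = -3.6 × 0.9 = -3.24°C → T = -8.94°C
T_parcel − T_env = -22.42 − (-8.94) = -13.48°C

-13.48°C (parcel cooler than environment)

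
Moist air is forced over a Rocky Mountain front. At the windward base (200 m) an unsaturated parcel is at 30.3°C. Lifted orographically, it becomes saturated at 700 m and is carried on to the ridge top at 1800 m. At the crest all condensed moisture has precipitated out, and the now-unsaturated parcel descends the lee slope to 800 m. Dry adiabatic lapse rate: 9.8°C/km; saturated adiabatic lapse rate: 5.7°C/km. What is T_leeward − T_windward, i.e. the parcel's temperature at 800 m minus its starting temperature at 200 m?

-1.37°C

200 → 700 m (dry, 9.8°C/km): ΔT = -9.8 × 0.5 = -4.9°C → T = 25.4°C
700 → 1800 m (saturated, 5.7°C/km): ΔT = -5.7 × 1.1 = -6.27°C → T = 19.13°C
1800 → 800 m (dry descent, 9.8°C/km): ΔT = +9.8 × 1 = +9.8°C → T = 28.93°C
Net change vs windward start: 28.93 − 30.3 = -1.37°C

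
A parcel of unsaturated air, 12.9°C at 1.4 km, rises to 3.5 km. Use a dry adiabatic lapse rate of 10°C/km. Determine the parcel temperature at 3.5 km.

1400 → 3500 m (dry adiabatic, 10°C/km): ΔT = -10 × 2.1 = -21°C → T = -8.1°C

-8.1°C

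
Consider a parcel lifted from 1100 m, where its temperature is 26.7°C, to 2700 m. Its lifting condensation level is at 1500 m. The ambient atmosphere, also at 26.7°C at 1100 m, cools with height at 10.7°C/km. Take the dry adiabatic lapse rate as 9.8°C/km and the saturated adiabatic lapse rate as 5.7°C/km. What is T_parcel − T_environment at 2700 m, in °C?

Parcel:
  From 1100 m to 1500 m (dry): cools by 9.8 × 0.4 = 3.92°C, giving 22.78°C.
  From 1500 m to 2700 m (saturated): cools by 5.7 × 1.2 = 6.84°C, giving 15.94°C.
Environment:
  From 1100 m to 2700 m (environment): cools by 10.7 × 1.6 = 17.12°C, giving 9.58°C.
T_parcel − T_env = 15.94 − 9.58 = +6.36°C

+6.36°C (parcel warmer than environment)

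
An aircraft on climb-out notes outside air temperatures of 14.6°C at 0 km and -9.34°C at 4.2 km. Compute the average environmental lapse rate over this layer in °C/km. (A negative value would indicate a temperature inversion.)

Γ = −ΔT/Δz = (14.6 − (-9.34)) / (4200 − 0) m
  = 23.94°C / 4.2 km = 5.7°C/km

5.7°C/km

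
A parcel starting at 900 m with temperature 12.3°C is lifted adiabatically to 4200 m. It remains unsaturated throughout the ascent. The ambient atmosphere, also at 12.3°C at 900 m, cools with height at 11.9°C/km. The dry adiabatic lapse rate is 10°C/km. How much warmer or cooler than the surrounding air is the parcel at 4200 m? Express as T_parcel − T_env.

Parcel:
  900 → 4200 m (dry, 10°C/km): ΔT = -10 × 3.3 = -33°C → T = -20.7°C
Environment:
  900 → 4200 m (environment, 11.9°C/km): ΔT = -11.9 × 3.3 = -39.27°C → T = -26.97°C
T_parcel − T_env = -20.7 − (-26.97) = +6.27°C

+6.27°C (parcel warmer than environment)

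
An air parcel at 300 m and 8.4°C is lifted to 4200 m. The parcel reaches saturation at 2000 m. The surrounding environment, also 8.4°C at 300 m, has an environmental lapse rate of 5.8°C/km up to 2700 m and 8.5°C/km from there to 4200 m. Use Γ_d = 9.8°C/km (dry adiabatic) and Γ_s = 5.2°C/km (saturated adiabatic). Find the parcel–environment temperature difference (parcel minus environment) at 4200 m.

Parcel:
  From 300 m to 2000 m (dry): cools by 9.8 × 1.7 = 16.66°C, giving -8.26°C.
  From 2000 m to 4200 m (saturated): cools by 5.2 × 2.2 = 11.44°C, giving -19.7°C.
Environment:
  From 300 m to 2700 m (environment, lower layer): cools by 5.8 × 2.4 = 13.92°C, giving -5.52°C.
  From 2700 m to 4200 m (environment, upper layer): cools by 8.5 × 1.5 = 12.75°C, giving -18.27°C.
T_parcel − T_env = -19.7 − (-18.27) = -1.43°C

-1.43°C (parcel cooler than environment)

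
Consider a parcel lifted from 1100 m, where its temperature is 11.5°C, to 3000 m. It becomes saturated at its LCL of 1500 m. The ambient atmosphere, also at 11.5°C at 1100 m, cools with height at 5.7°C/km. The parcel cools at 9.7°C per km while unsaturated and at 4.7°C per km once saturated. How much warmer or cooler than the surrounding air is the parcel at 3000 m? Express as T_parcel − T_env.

-0.1°C (parcel cooler than environment)

Parcel:
  Dry to 1500 m: -9.7 × 0.4 km = -3.88°C, so T = 7.62°C.
  Saturated to 3000 m: -4.7 × 1.5 km = -7.05°C, so T = 0.57°C.
Environment:
  Environment to 3000 m: -5.7 × 1.9 km = -10.83°C, so T = 0.67°C.
T_parcel − T_env = 0.57 − 0.67 = -0.1°C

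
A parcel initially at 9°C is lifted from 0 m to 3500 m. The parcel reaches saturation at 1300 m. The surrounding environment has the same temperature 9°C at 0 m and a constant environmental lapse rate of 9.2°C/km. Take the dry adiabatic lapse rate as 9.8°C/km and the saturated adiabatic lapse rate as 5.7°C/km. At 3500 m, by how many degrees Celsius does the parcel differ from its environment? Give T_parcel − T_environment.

Parcel:
  0 → 1300 m (dry, 9.8°C/km): ΔT = -9.8 × 1.3 = -12.74°C → T = -3.74°C
  1300 → 3500 m (saturated, 5.7°C/km): ΔT = -5.7 × 2.2 = -12.54°C → T = -16.28°C
Environment:
  0 → 3500 m (environment, 9.2°C/km): ΔT = -9.2 × 3.5 = -32.2°C → T = -23.2°C
T_parcel − T_env = -16.28 − (-23.2) = +6.92°C

+6.92°C (parcel warmer than environment)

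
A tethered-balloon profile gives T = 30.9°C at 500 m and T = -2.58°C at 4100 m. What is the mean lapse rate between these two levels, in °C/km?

Γ = −ΔT/Δz = (30.9 − (-2.58)) / (4100 − 500) m
  = 33.48°C / 3.6 km = 9.3°C/km

9.3°C/km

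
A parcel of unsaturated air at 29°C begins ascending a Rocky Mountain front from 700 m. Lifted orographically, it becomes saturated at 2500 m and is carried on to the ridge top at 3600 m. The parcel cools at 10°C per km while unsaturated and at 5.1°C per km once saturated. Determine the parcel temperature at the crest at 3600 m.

From 700 m to 2500 m (dry): cools by 10 × 1.8 = 18°C, giving 11°C.
From 2500 m to 3600 m (saturated): cools by 5.1 × 1.1 = 5.61°C, giving 5.39°C.

5.39°C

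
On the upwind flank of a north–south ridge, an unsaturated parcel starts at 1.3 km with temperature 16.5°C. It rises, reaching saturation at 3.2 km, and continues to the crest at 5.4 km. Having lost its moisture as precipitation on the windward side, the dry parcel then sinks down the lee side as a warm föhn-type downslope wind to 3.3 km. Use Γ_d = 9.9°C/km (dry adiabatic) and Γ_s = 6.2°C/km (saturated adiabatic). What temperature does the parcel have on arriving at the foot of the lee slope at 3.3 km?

4.84°C

From 1300 m to 3200 m (dry): cools by 9.9 × 1.9 = 18.81°C, giving -2.31°C.
From 3200 m to 5400 m (saturated): cools by 6.2 × 2.2 = 13.64°C, giving -15.95°C.
From 5400 m to 3300 m (dry descent): warms by 9.9 × 2.1 = 20.79°C, giving 4.84°C.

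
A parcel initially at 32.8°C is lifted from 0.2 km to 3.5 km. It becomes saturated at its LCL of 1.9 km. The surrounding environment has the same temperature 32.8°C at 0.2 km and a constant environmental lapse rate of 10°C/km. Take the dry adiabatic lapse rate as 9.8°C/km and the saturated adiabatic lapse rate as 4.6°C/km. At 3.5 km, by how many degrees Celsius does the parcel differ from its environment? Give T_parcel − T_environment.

+8.98°C (parcel warmer than environment)

Parcel:
  200–1900 m, dry: Δz = 1.7 km ⇒ ΔT = -16.66°C; T = 16.14°C
  1900–3500 m, saturated: Δz = 1.6 km ⇒ ΔT = -7.36°C; T = 8.78°C
Environment:
  200–3500 m, environment: Δz = 3.3 km ⇒ ΔT = -33°C; T = -0.2°C
T_parcel − T_env = 8.78 − (-0.2) = +8.98°C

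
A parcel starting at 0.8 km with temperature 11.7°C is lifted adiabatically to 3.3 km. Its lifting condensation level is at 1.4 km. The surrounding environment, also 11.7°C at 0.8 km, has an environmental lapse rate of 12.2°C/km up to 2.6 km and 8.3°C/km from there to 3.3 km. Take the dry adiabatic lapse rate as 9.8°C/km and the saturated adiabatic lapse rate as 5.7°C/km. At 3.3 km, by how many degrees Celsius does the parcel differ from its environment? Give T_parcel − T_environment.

Parcel:
  800 → 1400 m (dry, 9.8°C/km): ΔT = -9.8 × 0.6 = -5.88°C → T = 5.82°C
  1400 → 3300 m (saturated, 5.7°C/km): ΔT = -5.7 × 1.9 = -10.83°C → T = -5.01°C
Environment:
  800 → 2600 m (environment, lower layer, 12.2°C/km): ΔT = -12.2 × 1.8 = -21.96°C → T = -10.26°C
  2600 → 3300 m (environment, upper layer, 8.3°C/km): ΔT = -8.3 × 0.7 = -5.81°C → T = -16.07°C
T_parcel − T_env = -5.01 − (-16.07) = +11.06°C

+11.06°C (parcel warmer than environment)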